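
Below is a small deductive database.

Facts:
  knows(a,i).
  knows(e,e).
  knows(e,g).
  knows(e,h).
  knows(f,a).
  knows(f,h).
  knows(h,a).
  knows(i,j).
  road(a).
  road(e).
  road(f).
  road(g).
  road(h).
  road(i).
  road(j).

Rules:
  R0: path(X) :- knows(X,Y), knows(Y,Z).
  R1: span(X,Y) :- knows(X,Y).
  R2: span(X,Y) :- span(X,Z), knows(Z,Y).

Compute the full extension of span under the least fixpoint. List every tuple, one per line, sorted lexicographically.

round 1: derive span(a,i) via R1 from knows(a,i)
round 1: derive span(e,e) via R1 from knows(e,e)
round 1: derive span(e,g) via R1 from knows(e,g)
round 1: derive span(e,h) via R1 from knows(e,h)
round 1: derive span(f,a) via R1 from knows(f,a)
round 1: derive span(f,h) via R1 from knows(f,h)
round 1: derive span(h,a) via R1 from knows(h,a)
round 1: derive span(i,j) via R1 from knows(i,j)
round 2: derive span(a,j) via R2 from span(a,i), knows(i,j)
round 2: derive span(e,a) via R2 from span(e,h), knows(h,a)
round 2: derive span(f,i) via R2 from span(f,a), knows(a,i)
round 2: derive span(h,i) via R2 from span(h,a), knows(a,i)
round 3: derive span(e,i) via R2 from span(e,a), knows(a,i)
round 3: derive span(f,j) via R2 from span(f,i), knows(i,j)
round 3: derive span(h,j) via R2 from span(h,i), knows(i,j)
round 4: derive span(e,j) via R2 from span(e,i), knows(i,j)

span(a,i)
span(a,j)
span(e,a)
span(e,e)
span(e,g)
span(e,h)
span(e,i)
span(e,j)
span(f,a)
span(f,h)
span(f,i)
span(f,j)
span(h,a)
span(h,i)
span(h,j)
span(i,j)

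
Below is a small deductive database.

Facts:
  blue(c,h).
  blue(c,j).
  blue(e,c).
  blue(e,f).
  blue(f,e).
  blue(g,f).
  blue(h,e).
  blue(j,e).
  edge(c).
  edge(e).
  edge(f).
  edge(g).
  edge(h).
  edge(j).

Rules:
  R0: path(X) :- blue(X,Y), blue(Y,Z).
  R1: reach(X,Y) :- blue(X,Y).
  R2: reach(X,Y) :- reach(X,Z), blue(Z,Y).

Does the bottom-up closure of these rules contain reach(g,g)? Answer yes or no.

no

round 1: derive reach(c,h) via R1 from blue(c,h)
round 1: derive reach(c,j) via R1 from blue(c,j)
round 1: derive reach(e,c) via R1 from blue(e,c)
round 1: derive reach(e,f) via R1 from blue(e,f)
round 1: derive reach(f,e) via R1 from blue(f,e)
round 1: derive reach(g,f) via R1 from blue(g,f)
round 1: derive reach(h,e) via R1 from blue(h,e)
round 1: derive reach(j,e) via R1 from blue(j,e)
round 2: derive reach(c,e) via R2 from reach(c,h), blue(h,e)
round 2: derive reach(e,e) via R2 from reach(e,f), blue(f,e)
round 2: derive reach(e,h) via R2 from reach(e,c), blue(c,h)
round 2: derive reach(e,j) via R2 from reach(e,c), blue(c,j)
round 2: derive reach(f,c) via R2 from reach(f,e), blue(e,c)
round 2: derive reach(f,f) via R2 from reach(f,e), blue(e,f)
round 2: derive reach(g,e) via R2 from reach(g,f), blue(f,e)
round 2: derive reach(h,c) via R2 from reach(h,e), blue(e,c)
round 2: derive reach(h,f) via R2 from reach(h,e), blue(e,f)
round 2: derive reach(j,c) via R2 from reach(j,e), blue(e,c)
round 2: derive reach(j,f) via R2 from reach(j,e), blue(e,f)
round 3: derive reach(c,c) via R2 from reach(c,e), blue(e,c)
round 3: derive reach(c,f) via R2 from reach(c,e), blue(e,f)
round 3: derive reach(f,h) via R2 from reach(f,c), blue(c,h)
round 3: derive reach(f,j) via R2 from reach(f,c), blue(c,j)
round 3: derive reach(g,c) via R2 from reach(g,e), blue(e,c)
round 3: derive reach(h,h) via R2 from reach(h,c), blue(c,h)
round 3: derive reach(h,j) via R2 from reach(h,c), blue(c,j)
round 3: derive reach(j,h) via R2 from reach(j,c), blue(c,h)
round 3: derive reach(j,j) via R2 from reach(j,c), blue(c,j)
round 4: derive reach(g,h) via R2 from reach(g,c), blue(c,h)
round 4: derive reach(g,j) via R2 from reach(g,c), blue(c,j)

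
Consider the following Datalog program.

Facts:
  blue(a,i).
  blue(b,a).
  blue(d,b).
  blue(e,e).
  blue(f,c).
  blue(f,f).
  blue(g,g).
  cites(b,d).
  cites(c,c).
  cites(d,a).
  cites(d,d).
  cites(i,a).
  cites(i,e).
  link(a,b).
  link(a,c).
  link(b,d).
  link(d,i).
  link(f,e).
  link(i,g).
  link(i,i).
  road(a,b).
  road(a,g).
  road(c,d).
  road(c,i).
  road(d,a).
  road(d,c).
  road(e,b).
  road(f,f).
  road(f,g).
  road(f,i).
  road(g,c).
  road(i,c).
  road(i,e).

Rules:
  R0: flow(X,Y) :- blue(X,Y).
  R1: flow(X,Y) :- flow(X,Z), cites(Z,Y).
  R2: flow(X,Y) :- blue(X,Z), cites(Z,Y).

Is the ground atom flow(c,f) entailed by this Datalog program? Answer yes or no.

round 1: derive flow(a,i) via R0 from blue(a,i)
round 1: derive flow(b,a) via R0 from blue(b,a)
round 1: derive flow(d,b) via R0 from blue(d,b)
round 1: derive flow(e,e) via R0 from blue(e,e)
round 1: derive flow(f,c) via R0 from blue(f,c)
round 1: derive flow(f,f) via R0 from blue(f,f)
round 1: derive flow(g,g) via R0 from blue(g,g)
round 1: derive flow(a,a) via R2 from blue(a,i), cites(i,a)
round 1: derive flow(a,e) via R2 from blue(a,i), cites(i,e)
round 1: derive flow(d,d) via R2 from blue(d,b), cites(b,d)
round 2: derive flow(d,a) via R1 from flow(d,d), cites(d,a)

no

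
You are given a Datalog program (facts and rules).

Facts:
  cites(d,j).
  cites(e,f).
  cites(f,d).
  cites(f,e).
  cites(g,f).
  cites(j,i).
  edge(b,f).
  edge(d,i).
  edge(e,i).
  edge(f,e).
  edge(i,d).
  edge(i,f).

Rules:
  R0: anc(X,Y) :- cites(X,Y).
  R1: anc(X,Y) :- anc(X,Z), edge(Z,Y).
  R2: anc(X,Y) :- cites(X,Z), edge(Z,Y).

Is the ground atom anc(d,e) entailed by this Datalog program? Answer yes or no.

no

round 1: derive anc(d,j) via R0 from cites(d,j)
round 1: derive anc(e,f) via R0 from cites(e,f)
round 1: derive anc(f,d) via R0 from cites(f,d)
round 1: derive anc(f,e) via R0 from cites(f,e)
round 1: derive anc(g,f) via R0 from cites(g,f)
round 1: derive anc(j,i) via R0 from cites(j,i)
round 1: derive anc(e,e) via R2 from cites(e,f), edge(f,e)
round 1: derive anc(f,i) via R2 from cites(f,d), edge(d,i)
round 1: derive anc(g,e) via R2 from cites(g,f), edge(f,e)
round 1: derive anc(j,d) via R2 from cites(j,i), edge(i,d)
round 1: derive anc(j,f) via R2 from cites(j,i), edge(i,f)
round 2: derive anc(e,i) via R1 from anc(e,e), edge(e,i)
round 2: derive anc(f,f) via R1 from anc(f,i), edge(i,f)
round 2: derive anc(g,i) via R1 from anc(g,e), edge(e,i)
round 2: derive anc(j,e) via R1 from anc(j,f), edge(f,e)
round 3: derive anc(e,d) via R1 from anc(e,i), edge(i,d)
round 3: derive anc(g,d) via R1 from anc(g,i), edge(i,d)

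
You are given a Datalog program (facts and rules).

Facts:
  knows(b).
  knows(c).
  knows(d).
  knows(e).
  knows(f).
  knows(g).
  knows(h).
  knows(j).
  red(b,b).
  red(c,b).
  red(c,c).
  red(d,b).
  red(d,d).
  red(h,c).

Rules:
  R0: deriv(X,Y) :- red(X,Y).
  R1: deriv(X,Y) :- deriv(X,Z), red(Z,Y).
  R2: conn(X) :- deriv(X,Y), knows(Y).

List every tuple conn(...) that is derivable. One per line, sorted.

conn(b)
conn(c)
conn(d)
conn(h)

round 1: derive deriv(b,b) via R0 from red(b,b)
round 1: derive deriv(c,b) via R0 from red(c,b)
round 1: derive deriv(c,c) via R0 from red(c,c)
round 1: derive deriv(d,b) via R0 from red(d,b)
round 1: derive deriv(d,d) via R0 from red(d,d)
round 1: derive deriv(h,c) via R0 from red(h,c)
round 2: derive deriv(h,b) via R1 from deriv(h,c), red(c,b)
round 2: derive conn(b) via R2 from deriv(b,b), knows(b)
round 2: derive conn(c) via R2 from deriv(c,b), knows(b)
round 2: derive conn(d) via R2 from deriv(d,b), knows(b)
round 2: derive conn(h) via R2 from deriv(h,c), knows(c)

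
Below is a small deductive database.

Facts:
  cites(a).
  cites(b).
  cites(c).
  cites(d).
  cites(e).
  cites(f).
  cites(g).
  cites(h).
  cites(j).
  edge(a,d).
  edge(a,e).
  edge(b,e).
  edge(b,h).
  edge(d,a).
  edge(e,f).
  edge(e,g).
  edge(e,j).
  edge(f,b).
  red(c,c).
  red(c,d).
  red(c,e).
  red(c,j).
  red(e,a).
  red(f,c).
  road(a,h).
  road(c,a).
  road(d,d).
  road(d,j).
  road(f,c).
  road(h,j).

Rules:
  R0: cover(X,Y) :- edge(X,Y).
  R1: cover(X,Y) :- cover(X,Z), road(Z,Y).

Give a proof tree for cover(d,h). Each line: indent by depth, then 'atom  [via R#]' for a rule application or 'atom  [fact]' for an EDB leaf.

round 1: derive cover(a,d) via R0 from edge(a,d)
round 1: derive cover(a,e) via R0 from edge(a,e)
round 1: derive cover(b,e) via R0 from edge(b,e)
round 1: derive cover(b,h) via R0 from edge(b,h)
round 1: derive cover(d,a) via R0 from edge(d,a)
round 1: derive cover(e,f) via R0 from edge(e,f)
round 1: derive cover(e,g) via R0 from edge(e,g)
round 1: derive cover(e,j) via R0 from edge(e,j)
round 1: derive cover(f,b) via R0 from edge(f,b)
round 2: derive cover(a,j) via R1 from cover(a,d), road(d,j)
round 2: derive cover(b,j) via R1 from cover(b,h), road(h,j)
round 2: derive cover(d,h) via R1 from cover(d,a), road(a,h)
round 2: derive cover(e,c) via R1 from cover(e,f), road(f,c)
round 3: derive cover(d,j) via R1 from cover(d,h), road(h,j)
round 3: derive cover(e,a) via R1 from cover(e,c), road(c,a)
round 4: derive cover(e,h) via R1 from cover(e,a), road(a,h)

cover(d,h)  [via R1]
  cover(d,a)  [via R0]
    edge(d,a)  [fact]
  road(a,h)  [fact]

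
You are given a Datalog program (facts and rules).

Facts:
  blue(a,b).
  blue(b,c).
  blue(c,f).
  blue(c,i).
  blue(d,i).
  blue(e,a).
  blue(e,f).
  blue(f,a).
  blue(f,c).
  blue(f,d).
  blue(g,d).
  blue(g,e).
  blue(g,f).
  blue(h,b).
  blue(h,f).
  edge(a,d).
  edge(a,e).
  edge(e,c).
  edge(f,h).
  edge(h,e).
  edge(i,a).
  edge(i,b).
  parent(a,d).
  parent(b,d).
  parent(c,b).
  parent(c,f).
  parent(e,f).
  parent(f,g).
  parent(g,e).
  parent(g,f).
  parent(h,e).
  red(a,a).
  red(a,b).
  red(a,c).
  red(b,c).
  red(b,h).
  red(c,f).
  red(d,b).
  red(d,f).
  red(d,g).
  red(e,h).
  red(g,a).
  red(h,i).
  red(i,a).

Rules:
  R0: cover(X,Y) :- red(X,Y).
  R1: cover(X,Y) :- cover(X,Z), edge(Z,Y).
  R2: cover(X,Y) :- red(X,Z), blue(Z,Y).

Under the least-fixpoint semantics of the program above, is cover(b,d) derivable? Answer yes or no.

yes

round 1: derive cover(a,a) via R0 from red(a,a)
round 1: derive cover(a,b) via R0 from red(a,b)
round 1: derive cover(a,c) via R0 from red(a,c)
round 1: derive cover(b,c) via R0 from red(b,c)
round 1: derive cover(b,h) via R0 from red(b,h)
round 1: derive cover(c,f) via R0 from red(c,f)
round 1: derive cover(d,b) via R0 from red(d,b)
round 1: derive cover(d,f) via R0 from red(d,f)
round 1: derive cover(d,g) via R0 from red(d,g)
round 1: derive cover(e,h) via R0 from red(e,h)
round 1: derive cover(g,a) via R0 from red(g,a)
round 1: derive cover(h,i) via R0 from red(h,i)
round 1: derive cover(i,a) via R0 from red(i,a)
round 1: derive cover(a,f) via R2 from red(a,c), blue(c,f)
round 1: derive cover(a,i) via R2 from red(a,c), blue(c,i)
round 1: derive cover(b,b) via R2 from red(b,h), blue(h,b)
round 1: derive cover(b,f) via R2 from red(b,c), blue(c,f)
round 1: derive cover(b,i) via R2 from red(b,c), blue(c,i)
round 1: derive cover(c,a) via R2 from red(c,f), blue(f,a)
round 1: derive cover(c,c) via R2 from red(c,f), blue(f,c)
round 1: derive cover(c,d) via R2 from red(c,f), blue(f,d)
round 1: derive cover(d,a) via R2 from red(d,f), blue(f,a)
round 1: derive cover(d,c) via R2 from red(d,b), blue(b,c)
round 1: derive cover(d,d) via R2 from red(d,f), blue(f,d)
round 1: derive cover(d,e) via R2 from red(d,g), blue(g,e)
round 1: derive cover(e,b) via R2 from red(e,h), blue(h,b)
round 1: derive cover(e,f) via R2 from red(e,h), blue(h,f)
round 1: derive cover(g,b) via R2 from red(g,a), blue(a,b)
round 1: derive cover(i,b) via R2 from red(i,a), blue(a,b)
round 2: derive cover(a,d) via R1 from cover(a,a), edge(a,d)
round 2: derive cover(a,e) via R1 from cover(a,a), edge(a,e)
round 2: derive cover(a,h) via R1 from cover(a,f), edge(f,h)
round 2: derive cover(b,a) via R1 from cover(b,i), edge(i,a)
round 2: derive cover(b,e) via R1 from cover(b,h), edge(h,e)
round 2: derive cover(c,e) via R1 from cover(c,a), edge(a,e)
round 2: derive cover(c,h) via R1 from cover(c,f), edge(f,h)
round 2: derive cover(d,h) via R1 from cover(d,f), edge(f,h)
round 2: derive cover(e,e) via R1 from cover(e,h), edge(h,e)
round 2: derive cover(g,d) via R1 from cover(g,a), edge(a,d)
round 2: derive cover(g,e) via R1 from cover(g,a), edge(a,e)
round 2: derive cover(h,a) via R1 from cover(h,i), edge(i,a)
round 2: derive cover(h,b) via R1 from cover(h,i), edge(i,b)
round 2: derive cover(i,d) via R1 from cover(i,a), edge(a,d)
round 2: derive cover(i,e) via R1 from cover(i,a), edge(a,e)
round 3: derive cover(b,d) via R1 from cover(b,a), edge(a,d)
round 3: derive cover(e,c) via R1 from cover(e,e), edge(e,c)
round 3: derive cover(g,c) via R1 from cover(g,e), edge(e,c)
round 3: derive cover(h,d) via R1 from cover(h,a), edge(a,d)
round 3: derive cover(h,e) via R1 from cover(h,a), edge(a,e)
round 3: derive cover(i,c) via R1 from cover(i,e), edge(e,c)
round 4: derive cover(h,c) via R1 from cover(h,e), edge(e,c)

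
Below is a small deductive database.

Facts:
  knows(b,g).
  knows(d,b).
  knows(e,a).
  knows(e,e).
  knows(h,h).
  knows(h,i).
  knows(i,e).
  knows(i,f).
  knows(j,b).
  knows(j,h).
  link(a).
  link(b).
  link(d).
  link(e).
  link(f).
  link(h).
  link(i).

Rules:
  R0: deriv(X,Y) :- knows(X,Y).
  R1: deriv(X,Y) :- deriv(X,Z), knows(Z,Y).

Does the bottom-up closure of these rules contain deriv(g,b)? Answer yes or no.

round 1: derive deriv(b,g) via R0 from knows(b,g)
round 1: derive deriv(d,b) via R0 from knows(d,b)
round 1: derive deriv(e,a) via R0 from knows(e,a)
round 1: derive deriv(e,e) via R0 from knows(e,e)
round 1: derive deriv(h,h) via R0 from knows(h,h)
round 1: derive deriv(h,i) via R0 from knows(h,i)
round 1: derive deriv(i,e) via R0 from knows(i,e)
round 1: derive deriv(i,f) via R0 from knows(i,f)
round 1: derive deriv(j,b) via R0 from knows(j,b)
round 1: derive deriv(j,h) via R0 from knows(j,h)
round 2: derive deriv(d,g) via R1 from deriv(d,b), knows(b,g)
round 2: derive deriv(h,e) via R1 from deriv(h,i), knows(i,e)
round 2: derive deriv(h,f) via R1 from deriv(h,i), knows(i,f)
round 2: derive deriv(i,a) via R1 from deriv(i,e), knows(e,a)
round 2: derive deriv(j,g) via R1 from deriv(j,b), knows(b,g)
round 2: derive deriv(j,i) via R1 from deriv(j,h), knows(h,i)
round 3: derive deriv(h,a) via R1 from deriv(h,e), knows(e,a)
round 3: derive deriv(j,e) via R1 from deriv(j,i), knows(i,e)
round 3: derive deriv(j,f) via R1 from deriv(j,i), knows(i,f)
round 4: derive deriv(j,a) via R1 from deriv(j,e), knows(e,a)

no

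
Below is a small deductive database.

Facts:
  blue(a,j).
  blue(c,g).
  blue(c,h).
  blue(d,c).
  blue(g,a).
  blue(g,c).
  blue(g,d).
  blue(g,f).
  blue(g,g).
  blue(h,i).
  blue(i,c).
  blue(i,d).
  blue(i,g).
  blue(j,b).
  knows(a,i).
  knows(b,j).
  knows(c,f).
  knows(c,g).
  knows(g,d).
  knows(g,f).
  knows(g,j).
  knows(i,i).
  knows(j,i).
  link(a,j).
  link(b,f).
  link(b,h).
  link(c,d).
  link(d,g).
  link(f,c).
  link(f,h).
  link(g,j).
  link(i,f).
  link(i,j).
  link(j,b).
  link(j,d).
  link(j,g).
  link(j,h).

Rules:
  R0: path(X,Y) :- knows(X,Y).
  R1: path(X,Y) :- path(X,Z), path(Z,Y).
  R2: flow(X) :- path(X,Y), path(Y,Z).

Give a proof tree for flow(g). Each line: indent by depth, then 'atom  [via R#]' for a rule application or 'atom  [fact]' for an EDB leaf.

flow(g)  [via R2]
  path(g,j)  [via R0]
    knows(g,j)  [fact]
  path(j,i)  [via R0]
    knows(j,i)  [fact]

round 1: derive path(a,i) via R0 from knows(a,i)
round 1: derive path(b,j) via R0 from knows(b,j)
round 1: derive path(c,f) via R0 from knows(c,f)
round 1: derive path(c,g) via R0 from knows(c,g)
round 1: derive path(g,d) via R0 from knows(g,d)
round 1: derive path(g,f) via R0 from knows(g,f)
round 1: derive path(g,j) via R0 from knows(g,j)
round 1: derive path(i,i) via R0 from knows(i,i)
round 1: derive path(j,i) via R0 from knows(j,i)
round 2: derive path(b,i) via R1 from path(b,j), path(j,i)
round 2: derive path(c,d) via R1 from path(c,g), path(g,d)
round 2: derive path(c,j) via R1 from path(c,g), path(g,j)
round 2: derive path(g,i) via R1 from path(g,j), path(j,i)
round 2: derive flow(a) via R2 from path(a,i), path(i,i)
round 2: derive flow(b) via R2 from path(b,j), path(j,i)
round 2: derive flow(c) via R2 from path(c,g), path(g,d)
round 2: derive flow(g) via R2 from path(g,j), path(j,i)
round 2: derive flow(i) via R2 from path(i,i), path(i,i)
round 2: derive flow(j) via R2 from path(j,i), path(i,i)
round 3: derive path(c,i) via R1 from path(c,g), path(g,i)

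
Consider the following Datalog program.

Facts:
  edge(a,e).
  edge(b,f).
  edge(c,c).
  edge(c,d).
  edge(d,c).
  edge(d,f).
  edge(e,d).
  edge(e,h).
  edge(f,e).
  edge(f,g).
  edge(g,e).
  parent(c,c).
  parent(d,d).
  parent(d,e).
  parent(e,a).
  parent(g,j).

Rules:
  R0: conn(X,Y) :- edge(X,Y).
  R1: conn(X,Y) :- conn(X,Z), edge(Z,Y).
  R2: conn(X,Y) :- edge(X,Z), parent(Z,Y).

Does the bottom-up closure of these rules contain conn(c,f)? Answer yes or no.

round 1: derive conn(a,e) via R0 from edge(a,e)
round 1: derive conn(b,f) via R0 from edge(b,f)
round 1: derive conn(c,c) via R0 from edge(c,c)
round 1: derive conn(c,d) via R0 from edge(c,d)
round 1: derive conn(d,c) via R0 from edge(d,c)
round 1: derive conn(d,f) via R0 from edge(d,f)
round 1: derive conn(e,d) via R0 from edge(e,d)
round 1: derive conn(e,h) via R0 from edge(e,h)
round 1: derive conn(f,e) via R0 from edge(f,e)
round 1: derive conn(f,g) via R0 from edge(f,g)
round 1: derive conn(g,e) via R0 from edge(g,e)
round 1: derive conn(a,a) via R2 from edge(a,e), parent(e,a)
round 1: derive conn(c,e) via R2 from edge(c,d), parent(d,e)
round 1: derive conn(e,e) via R2 from edge(e,d), parent(d,e)
round 1: derive conn(f,a) via R2 from edge(f,e), parent(e,a)
round 1: derive conn(f,j) via R2 from edge(f,g), parent(g,j)
round 1: derive conn(g,a) via R2 from edge(g,e), parent(e,a)
round 2: derive conn(a,d) via R1 from conn(a,e), edge(e,d)
round 2: derive conn(a,h) via R1 from conn(a,e), edge(e,h)
round 2: derive conn(b,e) via R1 from conn(b,f), edge(f,e)
round 2: derive conn(b,g) via R1 from conn(b,f), edge(f,g)
round 2: derive conn(c,f) via R1 from conn(c,d), edge(d,f)
round 2: derive conn(c,h) via R1 from conn(c,e), edge(e,h)
round 2: derive conn(d,d) via R1 from conn(d,c), edge(c,d)
round 2: derive conn(d,e) via R1 from conn(d,f), edge(f,e)
round 2: derive conn(d,g) via R1 from conn(d,f), edge(f,g)
round 2: derive conn(e,c) via R1 from conn(e,d), edge(d,c)
round 2: derive conn(e,f) via R1 from conn(e,d), edge(d,f)
round 2: derive conn(f,d) via R1 from conn(f,e), edge(e,d)
round 2: derive conn(f,h) via R1 from conn(f,e), edge(e,h)
round 2: derive conn(g,d) via R1 from conn(g,e), edge(e,d)
round 2: derive conn(g,h) via R1 from conn(g,e), edge(e,h)
round 3: derive conn(a,c) via R1 from conn(a,d), edge(d,c)
round 3: derive conn(a,f) via R1 from conn(a,d), edge(d,f)
round 3: derive conn(b,d) via R1 from conn(b,e), edge(e,d)
round 3: derive conn(b,h) via R1 from conn(b,e), edge(e,h)
round 3: derive conn(c,g) via R1 from conn(c,f), edge(f,g)
round 3: derive conn(d,h) via R1 from conn(d,e), edge(e,h)
round 3: derive conn(e,g) via R1 from conn(e,f), edge(f,g)
round 3: derive conn(f,c) via R1 from conn(f,d), edge(d,c)
round 3: derive conn(f,f) via R1 from conn(f,d), edge(d,f)
round 3: derive conn(g,c) via R1 from conn(g,d), edge(d,c)
round 3: derive conn(g,f) via R1 from conn(g,d), edge(d,f)
round 4: derive conn(a,g) via R1 from conn(a,f), edge(f,g)
round 4: derive conn(b,c) via R1 from conn(b,d), edge(d,c)
round 4: derive conn(g,g) via R1 from conn(g,f), edge(f,g)

yes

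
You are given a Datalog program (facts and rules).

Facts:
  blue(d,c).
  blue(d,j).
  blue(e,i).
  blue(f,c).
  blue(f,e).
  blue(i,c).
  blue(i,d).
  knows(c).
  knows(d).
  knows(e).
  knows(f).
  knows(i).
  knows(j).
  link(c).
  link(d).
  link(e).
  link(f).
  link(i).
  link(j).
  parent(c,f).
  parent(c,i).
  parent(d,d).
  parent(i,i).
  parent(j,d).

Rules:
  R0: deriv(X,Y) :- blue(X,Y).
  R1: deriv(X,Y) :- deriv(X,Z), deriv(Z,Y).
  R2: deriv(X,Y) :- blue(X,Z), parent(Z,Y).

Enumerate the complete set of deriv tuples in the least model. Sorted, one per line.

round 1: derive deriv(d,c) via R0 from blue(d,c)
round 1: derive deriv(d,j) via R0 from blue(d,j)
round 1: derive deriv(e,i) via R0 from blue(e,i)
round 1: derive deriv(f,c) via R0 from blue(f,c)
round 1: derive deriv(f,e) via R0 from blue(f,e)
round 1: derive deriv(i,c) via R0 from blue(i,c)
round 1: derive deriv(i,d) via R0 from blue(i,d)
round 1: derive deriv(d,d) via R2 from blue(d,j), parent(j,d)
round 1: derive deriv(d,f) via R2 from blue(d,c), parent(c,f)
round 1: derive deriv(d,i) via R2 from blue(d,c), parent(c,i)
round 1: derive deriv(f,f) via R2 from blue(f,c), parent(c,f)
round 1: derive deriv(f,i) via R2 from blue(f,c), parent(c,i)
round 1: derive deriv(i,f) via R2 from blue(i,c), parent(c,f)
round 1: derive deriv(i,i) via R2 from blue(i,c), parent(c,i)
round 2: derive deriv(d,e) via R1 from deriv(d,f), deriv(f,e)
round 2: derive deriv(e,c) via R1 from deriv(e,i), deriv(i,c)
round 2: derive deriv(e,d) via R1 from deriv(e,i), deriv(i,d)
round 2: derive deriv(e,f) via R1 from deriv(e,i), deriv(i,f)
round 2: derive deriv(f,d) via R1 from deriv(f,i), deriv(i,d)
round 2: derive deriv(i,e) via R1 from deriv(i,f), deriv(f,e)
round 2: derive deriv(i,j) via R1 from deriv(i,d), deriv(d,j)
round 3: derive deriv(e,e) via R1 from deriv(e,d), deriv(d,e)
round 3: derive deriv(e,j) via R1 from deriv(e,d), deriv(d,j)
round 3: derive deriv(f,j) via R1 from deriv(f,d), deriv(d,j)

deriv(d,c)
deriv(d,d)
deriv(d,e)
deriv(d,f)
deriv(d,i)
deriv(d,j)
deriv(e,c)
deriv(e,d)
deriv(e,e)
deriv(e,f)
deriv(e,i)
deriv(e,j)
deriv(f,c)
deriv(f,d)
deriv(f,e)
deriv(f,f)
deriv(f,i)
deriv(f,j)
deriv(i,c)
deriv(i,d)
deriv(i,e)
deriv(i,f)
deriv(i,i)
deriv(i,j)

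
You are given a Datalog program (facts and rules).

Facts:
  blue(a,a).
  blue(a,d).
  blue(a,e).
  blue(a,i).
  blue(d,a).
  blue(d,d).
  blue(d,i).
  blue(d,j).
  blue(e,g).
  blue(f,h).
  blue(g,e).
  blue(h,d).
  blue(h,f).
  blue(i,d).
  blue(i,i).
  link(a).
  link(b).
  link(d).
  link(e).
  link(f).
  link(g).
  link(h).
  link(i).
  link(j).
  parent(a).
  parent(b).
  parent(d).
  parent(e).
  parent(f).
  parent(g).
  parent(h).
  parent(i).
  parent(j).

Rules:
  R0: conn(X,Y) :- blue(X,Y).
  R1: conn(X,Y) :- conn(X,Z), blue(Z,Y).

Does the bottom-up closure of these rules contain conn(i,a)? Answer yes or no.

round 1: derive conn(a,a) via R0 from blue(a,a)
round 1: derive conn(a,d) via R0 from blue(a,d)
round 1: derive conn(a,e) via R0 from blue(a,e)
round 1: derive conn(a,i) via R0 from blue(a,i)
round 1: derive conn(d,a) via R0 from blue(d,a)
round 1: derive conn(d,d) via R0 from blue(d,d)
round 1: derive conn(d,i) via R0 from blue(d,i)
round 1: derive conn(d,j) via R0 from blue(d,j)
round 1: derive conn(e,g) via R0 from blue(e,g)
round 1: derive conn(f,h) via R0 from blue(f,h)
round 1: derive conn(g,e) via R0 from blue(g,e)
round 1: derive conn(h,d) via R0 from blue(h,d)
round 1: derive conn(h,f) via R0 from blue(h,f)
round 1: derive conn(i,d) via R0 from blue(i,d)
round 1: derive conn(i,i) via R0 from blue(i,i)
round 2: derive conn(a,g) via R1 from conn(a,e), blue(e,g)
round 2: derive conn(a,j) via R1 from conn(a,d), blue(d,j)
round 2: derive conn(d,e) via R1 from conn(d,a), blue(a,e)
round 2: derive conn(e,e) via R1 from conn(e,g), blue(g,e)
round 2: derive conn(f,d) via R1 from conn(f,h), blue(h,d)
round 2: derive conn(f,f) via R1 from conn(f,h), blue(h,f)
round 2: derive conn(g,g) via R1 from conn(g,e), blue(e,g)
round 2: derive conn(h,a) via R1 from conn(h,d), blue(d,a)
round 2: derive conn(h,h) via R1 from conn(h,f), blue(f,h)
round 2: derive conn(h,i) via R1 from conn(h,d), blue(d,i)
round 2: derive conn(h,j) via R1 from conn(h,d), blue(d,j)
round 2: derive conn(i,a) via R1 from conn(i,d), blue(d,a)
round 2: derive conn(i,j) via R1 from conn(i,d), blue(d,j)
round 3: derive conn(d,g) via R1 from conn(d,e), blue(e,g)
round 3: derive conn(f,a) via R1 from conn(f,d), blue(d,a)
round 3: derive conn(f,i) via R1 from conn(f,d), blue(d,i)
round 3: derive conn(f,j) via R1 from conn(f,d), blue(d,j)
round 3: derive conn(h,e) via R1 from conn(h,a), blue(a,e)
round 3: derive conn(i,e) via R1 from conn(i,a), blue(a,e)
round 4: derive conn(f,e) via R1 from conn(f,a), blue(a,e)
round 4: derive conn(h,g) via R1 from conn(h,e), blue(e,g)
round 4: derive conn(i,g) via R1 from conn(i,e), blue(e,g)
round 5: derive conn(f,g) via R1 from conn(f,e), blue(e,g)

yes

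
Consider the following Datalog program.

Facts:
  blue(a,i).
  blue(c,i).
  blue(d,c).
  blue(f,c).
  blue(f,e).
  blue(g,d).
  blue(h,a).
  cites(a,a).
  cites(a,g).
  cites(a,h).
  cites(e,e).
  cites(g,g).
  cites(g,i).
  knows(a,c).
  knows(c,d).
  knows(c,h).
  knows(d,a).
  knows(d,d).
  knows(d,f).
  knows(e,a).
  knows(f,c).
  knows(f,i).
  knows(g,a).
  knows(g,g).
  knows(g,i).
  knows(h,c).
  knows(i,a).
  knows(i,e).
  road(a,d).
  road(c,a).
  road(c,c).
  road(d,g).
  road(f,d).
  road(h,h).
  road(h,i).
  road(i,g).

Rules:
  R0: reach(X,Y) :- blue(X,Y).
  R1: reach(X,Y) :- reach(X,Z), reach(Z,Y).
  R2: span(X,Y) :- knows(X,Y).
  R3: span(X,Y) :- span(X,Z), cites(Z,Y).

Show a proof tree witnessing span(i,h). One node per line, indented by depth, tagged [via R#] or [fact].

span(i,h)  [via R3]
  span(i,a)  [via R2]
    knows(i,a)  [fact]
  cites(a,h)  [fact]

round 1: derive span(a,c) via R2 from knows(a,c)
round 1: derive span(c,d) via R2 from knows(c,d)
round 1: derive span(c,h) via R2 from knows(c,h)
round 1: derive span(d,a) via R2 from knows(d,a)
round 1: derive span(d,d) via R2 from knows(d,d)
round 1: derive span(d,f) via R2 from knows(d,f)
round 1: derive span(e,a) via R2 from knows(e,a)
round 1: derive span(f,c) via R2 from knows(f,c)
round 1: derive span(f,i) via R2 from knows(f,i)
round 1: derive span(g,a) via R2 from knows(g,a)
round 1: derive span(g,g) via R2 from knows(g,g)
round 1: derive span(g,i) via R2 from knows(g,i)
round 1: derive span(h,c) via R2 from knows(h,c)
round 1: derive span(i,a) via R2 from knows(i,a)
round 1: derive span(i,e) via R2 from knows(i,e)
round 2: derive span(d,g) via R3 from span(d,a), cites(a,g)
round 2: derive span(d,h) via R3 from span(d,a), cites(a,h)
round 2: derive span(e,g) via R3 from span(e,a), cites(a,g)
round 2: derive span(e,h) via R3 from span(e,a), cites(a,h)
round 2: derive span(g,h) via R3 from span(g,a), cites(a,h)
round 2: derive span(i,g) via R3 from span(i,a), cites(a,g)
round 2: derive span(i,h) via R3 from span(i,a), cites(a,h)
round 3: derive span(d,i) via R3 from span(d,g), cites(g,i)
round 3: derive span(e,i) via R3 from span(e,g), cites(g,i)
round 3: derive span(i,i) via R3 from span(i,g), cites(g,i)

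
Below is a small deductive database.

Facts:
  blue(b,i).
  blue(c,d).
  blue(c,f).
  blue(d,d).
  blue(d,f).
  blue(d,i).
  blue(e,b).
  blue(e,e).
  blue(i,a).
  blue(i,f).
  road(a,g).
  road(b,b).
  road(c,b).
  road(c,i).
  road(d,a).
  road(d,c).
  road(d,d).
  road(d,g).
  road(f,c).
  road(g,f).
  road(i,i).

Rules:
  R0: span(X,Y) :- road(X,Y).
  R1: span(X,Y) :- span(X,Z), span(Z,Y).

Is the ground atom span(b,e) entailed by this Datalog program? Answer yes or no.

no

round 1: derive span(a,g) via R0 from road(a,g)
round 1: derive span(b,b) via R0 from road(b,b)
round 1: derive span(c,b) via R0 from road(c,b)
round 1: derive span(c,i) via R0 from road(c,i)
round 1: derive span(d,a) via R0 from road(d,a)
round 1: derive span(d,c) via R0 from road(d,c)
round 1: derive span(d,d) via R0 from road(d,d)
round 1: derive span(d,g) via R0 from road(d,g)
round 1: derive span(f,c) via R0 from road(f,c)
round 1: derive span(g,f) via R0 from road(g,f)
round 1: derive span(i,i) via R0 from road(i,i)
round 2: derive span(a,f) via R1 from span(a,g), span(g,f)
round 2: derive span(d,b) via R1 from span(d,c), span(c,b)
round 2: derive span(d,f) via R1 from span(d,g), span(g,f)
round 2: derive span(d,i) via R1 from span(d,c), span(c,i)
round 2: derive span(f,b) via R1 from span(f,c), span(c,b)
round 2: derive span(f,i) via R1 from span(f,c), span(c,i)
round 2: derive span(g,c) via R1 from span(g,f), span(f,c)
round 3: derive span(a,b) via R1 from span(a,f), span(f,b)
round 3: derive span(a,c) via R1 from span(a,f), span(f,c)
round 3: derive span(a,i) via R1 from span(a,f), span(f,i)
round 3: derive span(g,b) via R1 from span(g,c), span(c,b)
round 3: derive span(g,i) via R1 from span(g,c), span(c,i)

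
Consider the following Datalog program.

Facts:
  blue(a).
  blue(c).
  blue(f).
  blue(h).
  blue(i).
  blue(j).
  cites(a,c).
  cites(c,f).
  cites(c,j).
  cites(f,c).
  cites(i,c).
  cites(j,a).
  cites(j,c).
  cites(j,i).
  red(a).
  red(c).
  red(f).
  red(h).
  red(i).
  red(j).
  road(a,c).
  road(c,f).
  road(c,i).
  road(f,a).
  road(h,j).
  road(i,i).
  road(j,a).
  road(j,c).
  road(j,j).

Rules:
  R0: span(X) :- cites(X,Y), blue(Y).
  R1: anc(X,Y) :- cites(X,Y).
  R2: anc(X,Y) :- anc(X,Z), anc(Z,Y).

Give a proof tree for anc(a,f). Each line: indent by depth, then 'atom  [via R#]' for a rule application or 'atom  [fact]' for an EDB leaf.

anc(a,f)  [via R2]
  anc(a,c)  [via R1]
    cites(a,c)  [fact]
  anc(c,f)  [via R1]
    cites(c,f)  [fact]

round 1: derive anc(a,c) via R1 from cites(a,c)
round 1: derive anc(c,f) via R1 from cites(c,f)
round 1: derive anc(c,j) via R1 from cites(c,j)
round 1: derive anc(f,c) via R1 from cites(f,c)
round 1: derive anc(i,c) via R1 from cites(i,c)
round 1: derive anc(j,a) via R1 from cites(j,a)
round 1: derive anc(j,c) via R1 from cites(j,c)
round 1: derive anc(j,i) via R1 from cites(j,i)
round 2: derive anc(a,f) via R2 from anc(a,c), anc(c,f)
round 2: derive anc(a,j) via R2 from anc(a,c), anc(c,j)
round 2: derive anc(c,a) via R2 from anc(c,j), anc(j,a)
round 2: derive anc(c,c) via R2 from anc(c,f), anc(f,c)
round 2: derive anc(c,i) via R2 from anc(c,j), anc(j,i)
round 2: derive anc(f,f) via R2 from anc(f,c), anc(c,f)
round 2: derive anc(f,j) via R2 from anc(f,c), anc(c,j)
round 2: derive anc(i,f) via R2 from anc(i,c), anc(c,f)
round 2: derive anc(i,j) via R2 from anc(i,c), anc(c,j)
round 2: derive anc(j,f) via R2 from anc(j,c), anc(c,f)
round 2: derive anc(j,j) via R2 from anc(j,c), anc(c,j)
round 3: derive anc(a,a) via R2 from anc(a,c), anc(c,a)
round 3: derive anc(a,i) via R2 from anc(a,c), anc(c,i)
round 3: derive anc(f,a) via R2 from anc(f,c), anc(c,a)
round 3: derive anc(f,i) via R2 from anc(f,c), anc(c,i)
round 3: derive anc(i,a) via R2 from anc(i,c), anc(c,a)
round 3: derive anc(i,i) via R2 from anc(i,c), anc(c,i)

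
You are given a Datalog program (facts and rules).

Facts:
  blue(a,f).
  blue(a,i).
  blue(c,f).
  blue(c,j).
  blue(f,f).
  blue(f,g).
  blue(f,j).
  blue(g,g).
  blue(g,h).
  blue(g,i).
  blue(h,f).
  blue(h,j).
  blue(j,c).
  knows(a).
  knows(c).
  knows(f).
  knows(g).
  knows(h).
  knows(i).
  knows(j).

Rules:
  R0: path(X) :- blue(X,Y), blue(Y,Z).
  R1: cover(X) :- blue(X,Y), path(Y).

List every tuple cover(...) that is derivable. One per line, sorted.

round 1: derive path(a) via R0 from blue(a,f), blue(f,f)
round 1: derive path(c) via R0 from blue(c,f), blue(f,f)
round 1: derive path(f) via R0 from blue(f,f), blue(f,f)
round 1: derive path(g) via R0 from blue(g,g), blue(g,g)
round 1: derive path(h) via R0 from blue(h,f), blue(f,f)
round 1: derive path(j) via R0 from blue(j,c), blue(c,f)
round 2: derive cover(a) via R1 from blue(a,f), path(f)
round 2: derive cover(c) via R1 from blue(c,f), path(f)
round 2: derive cover(f) via R1 from blue(f,f), path(f)
round 2: derive cover(g) via R1 from blue(g,g), path(g)
round 2: derive cover(h) via R1 from blue(h,f), path(f)
round 2: derive cover(j) via R1 from blue(j,c), path(c)

cover(a)
cover(c)
cover(f)
cover(g)
cover(h)
cover(j)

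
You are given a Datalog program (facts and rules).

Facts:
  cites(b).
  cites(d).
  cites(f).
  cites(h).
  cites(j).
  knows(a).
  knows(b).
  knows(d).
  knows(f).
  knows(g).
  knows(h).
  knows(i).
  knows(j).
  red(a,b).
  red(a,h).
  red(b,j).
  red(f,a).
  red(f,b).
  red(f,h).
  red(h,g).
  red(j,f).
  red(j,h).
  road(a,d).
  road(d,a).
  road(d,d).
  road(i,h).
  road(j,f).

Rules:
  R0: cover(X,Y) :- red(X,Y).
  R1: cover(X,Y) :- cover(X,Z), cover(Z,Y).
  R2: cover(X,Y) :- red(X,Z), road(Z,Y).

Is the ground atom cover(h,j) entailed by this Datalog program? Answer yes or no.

no

round 1: derive cover(a,b) via R0 from red(a,b)
round 1: derive cover(a,h) via R0 from red(a,h)
round 1: derive cover(b,j) via R0 from red(b,j)
round 1: derive cover(f,a) via R0 from red(f,a)
round 1: derive cover(f,b) via R0 from red(f,b)
round 1: derive cover(f,h) via R0 from red(f,h)
round 1: derive cover(h,g) via R0 from red(h,g)
round 1: derive cover(j,f) via R0 from red(j,f)
round 1: derive cover(j,h) via R0 from red(j,h)
round 1: derive cover(b,f) via R2 from red(b,j), road(j,f)
round 1: derive cover(f,d) via R2 from red(f,a), road(a,d)
round 2: derive cover(a,f) via R1 from cover(a,b), cover(b,f)
round 2: derive cover(a,g) via R1 from cover(a,h), cover(h,g)
round 2: derive cover(a,j) via R1 from cover(a,b), cover(b,j)
round 2: derive cover(b,a) via R1 from cover(b,f), cover(f,a)
round 2: derive cover(b,b) via R1 from cover(b,f), cover(f,b)
round 2: derive cover(b,d) via R1 from cover(b,f), cover(f,d)
round 2: derive cover(b,h) via R1 from cover(b,f), cover(f,h)
round 2: derive cover(f,f) via R1 from cover(f,b), cover(b,f)
round 2: derive cover(f,g) via R1 from cover(f,h), cover(h,g)
round 2: derive cover(f,j) via R1 from cover(f,b), cover(b,j)
round 2: derive cover(j,a) via R1 from cover(j,f), cover(f,a)
round 2: derive cover(j,b) via R1 from cover(j,f), cover(f,b)
round 2: derive cover(j,d) via R1 from cover(j,f), cover(f,d)
round 2: derive cover(j,g) via R1 from cover(j,h), cover(h,g)
round 3: derive cover(a,a) via R1 from cover(a,b), cover(b,a)
round 3: derive cover(a,d) via R1 from cover(a,b), cover(b,d)
round 3: derive cover(b,g) via R1 from cover(b,a), cover(a,g)
round 3: derive cover(j,j) via R1 from cover(j,a), cover(a,j)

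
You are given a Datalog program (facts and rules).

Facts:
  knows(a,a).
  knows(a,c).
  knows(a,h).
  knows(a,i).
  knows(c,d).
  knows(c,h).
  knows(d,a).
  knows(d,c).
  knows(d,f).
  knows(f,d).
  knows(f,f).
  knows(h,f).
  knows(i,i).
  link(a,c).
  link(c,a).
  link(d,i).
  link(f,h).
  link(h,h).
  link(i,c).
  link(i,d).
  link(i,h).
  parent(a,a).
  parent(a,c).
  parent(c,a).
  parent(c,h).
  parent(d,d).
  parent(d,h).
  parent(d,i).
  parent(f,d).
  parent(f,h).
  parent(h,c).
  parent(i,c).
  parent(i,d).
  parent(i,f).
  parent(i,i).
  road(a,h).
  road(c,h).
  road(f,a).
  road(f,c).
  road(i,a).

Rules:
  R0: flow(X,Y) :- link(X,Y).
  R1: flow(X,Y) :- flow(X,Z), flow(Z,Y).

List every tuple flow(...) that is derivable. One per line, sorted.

flow(a,a)
flow(a,c)
flow(c,a)
flow(c,c)
flow(d,a)
flow(d,c)
flow(d,d)
flow(d,h)
flow(d,i)
flow(f,h)
flow(h,h)
flow(i,a)
flow(i,c)
flow(i,d)
flow(i,h)
flow(i,i)

round 1: derive flow(a,c) via R0 from link(a,c)
round 1: derive flow(c,a) via R0 from link(c,a)
round 1: derive flow(d,i) via R0 from link(d,i)
round 1: derive flow(f,h) via R0 from link(f,h)
round 1: derive flow(h,h) via R0 from link(h,h)
round 1: derive flow(i,c) via R0 from link(i,c)
round 1: derive flow(i,d) via R0 from link(i,d)
round 1: derive flow(i,h) via R0 from link(i,h)
round 2: derive flow(a,a) via R1 from flow(a,c), flow(c,a)
round 2: derive flow(c,c) via R1 from flow(c,a), flow(a,c)
round 2: derive flow(d,c) via R1 from flow(d,i), flow(i,c)
round 2: derive flow(d,d) via R1 from flow(d,i), flow(i,d)
round 2: derive flow(d,h) via R1 from flow(d,i), flow(i,h)
round 2: derive flow(i,a) via R1 from flow(i,c), flow(c,a)
round 2: derive flow(i,i) via R1 from flow(i,d), flow(d,i)
round 3: derive flow(d,a) via R1 from flow(d,c), flow(c,a)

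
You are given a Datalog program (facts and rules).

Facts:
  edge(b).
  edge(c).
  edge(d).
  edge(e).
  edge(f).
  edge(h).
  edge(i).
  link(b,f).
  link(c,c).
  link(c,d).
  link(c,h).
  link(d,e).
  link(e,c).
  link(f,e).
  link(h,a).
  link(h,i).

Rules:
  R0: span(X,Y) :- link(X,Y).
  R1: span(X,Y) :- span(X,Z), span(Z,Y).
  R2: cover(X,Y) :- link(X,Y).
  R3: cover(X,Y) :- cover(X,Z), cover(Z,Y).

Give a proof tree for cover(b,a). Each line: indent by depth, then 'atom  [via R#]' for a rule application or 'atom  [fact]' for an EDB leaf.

cover(b,a)  [via R3]
  cover(b,c)  [via R3]
    cover(b,e)  [via R3]
      cover(b,f)  [via R2]
        link(b,f)  [fact]
      cover(f,e)  [via R2]
        link(f,e)  [fact]
    cover(e,c)  [via R2]
      link(e,c)  [fact]
  cover(c,a)  [via R3]
    cover(c,h)  [via R2]
      link(c,h)  [fact]
    cover(h,a)  [via R2]
      link(h,a)  [fact]

round 1: derive cover(b,f) via R2 from link(b,f)
round 1: derive cover(c,c) via R2 from link(c,c)
round 1: derive cover(c,d) via R2 from link(c,d)
round 1: derive cover(c,h) via R2 from link(c,h)
round 1: derive cover(d,e) via R2 from link(d,e)
round 1: derive cover(e,c) via R2 from link(e,c)
round 1: derive cover(f,e) via R2 from link(f,e)
round 1: derive cover(h,a) via R2 from link(h,a)
round 1: derive cover(h,i) via R2 from link(h,i)
round 2: derive cover(b,e) via R3 from cover(b,f), cover(f,e)
round 2: derive cover(c,a) via R3 from cover(c,h), cover(h,a)
round 2: derive cover(c,e) via R3 from cover(c,d), cover(d,e)
round 2: derive cover(c,i) via R3 from cover(c,h), cover(h,i)
round 2: derive cover(d,c) via R3 from cover(d,e), cover(e,c)
round 2: derive cover(e,d) via R3 from cover(e,c), cover(c,d)
round 2: derive cover(e,h) via R3 from cover(e,c), cover(c,h)
round 2: derive cover(f,c) via R3 from cover(f,e), cover(e,c)
round 3: derive cover(b,c) via R3 from cover(b,e), cover(e,c)
round 3: derive cover(b,d) via R3 from cover(b,e), cover(e,d)
round 3: derive cover(b,h) via R3 from cover(b,e), cover(e,h)
round 3: derive cover(d,a) via R3 from cover(d,c), cover(c,a)
round 3: derive cover(d,d) via R3 from cover(d,c), cover(c,d)
round 3: derive cover(d,h) via R3 from cover(d,c), cover(c,h)
round 3: derive cover(d,i) via R3 from cover(d,c), cover(c,i)
round 3: derive cover(e,a) via R3 from cover(e,c), cover(c,a)
round 3: derive cover(e,e) via R3 from cover(e,c), cover(c,e)
round 3: derive cover(e,i) via R3 from cover(e,c), cover(c,i)
round 3: derive cover(f,a) via R3 from cover(f,c), cover(c,a)
round 3: derive cover(f,d) via R3 from cover(f,c), cover(c,d)
round 3: derive cover(f,h) via R3 from cover(f,c), cover(c,h)
round 3: derive cover(f,i) via R3 from cover(f,c), cover(c,i)
round 4: derive cover(b,a) via R3 from cover(b,c), cover(c,a)
round 4: derive cover(b,i) via R3 from cover(b,c), cover(c,i)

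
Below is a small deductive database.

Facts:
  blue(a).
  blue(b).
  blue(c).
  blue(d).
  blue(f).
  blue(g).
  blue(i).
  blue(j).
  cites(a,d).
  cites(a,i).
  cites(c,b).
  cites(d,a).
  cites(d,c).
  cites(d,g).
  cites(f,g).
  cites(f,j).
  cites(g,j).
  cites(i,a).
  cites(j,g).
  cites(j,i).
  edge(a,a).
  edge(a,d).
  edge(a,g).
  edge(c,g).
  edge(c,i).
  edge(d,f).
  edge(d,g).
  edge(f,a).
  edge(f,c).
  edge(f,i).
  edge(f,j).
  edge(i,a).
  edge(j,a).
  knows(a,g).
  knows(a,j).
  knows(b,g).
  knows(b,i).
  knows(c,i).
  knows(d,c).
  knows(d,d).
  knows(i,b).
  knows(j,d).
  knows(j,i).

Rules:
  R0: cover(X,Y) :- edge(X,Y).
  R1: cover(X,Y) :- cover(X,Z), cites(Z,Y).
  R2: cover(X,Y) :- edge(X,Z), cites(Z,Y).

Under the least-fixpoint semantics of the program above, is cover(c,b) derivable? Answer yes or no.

yes

round 1: derive cover(a,a) via R0 from edge(a,a)
round 1: derive cover(a,d) via R0 from edge(a,d)
round 1: derive cover(a,g) via R0 from edge(a,g)
round 1: derive cover(c,g) via R0 from edge(c,g)
round 1: derive cover(c,i) via R0 from edge(c,i)
round 1: derive cover(d,f) via R0 from edge(d,f)
round 1: derive cover(d,g) via R0 from edge(d,g)
round 1: derive cover(f,a) via R0 from edge(f,a)
round 1: derive cover(f,c) via R0 from edge(f,c)
round 1: derive cover(f,i) via R0 from edge(f,i)
round 1: derive cover(f,j) via R0 from edge(f,j)
round 1: derive cover(i,a) via R0 from edge(i,a)
round 1: derive cover(j,a) via R0 from edge(j,a)
round 1: derive cover(a,c) via R2 from edge(a,d), cites(d,c)
round 1: derive cover(a,i) via R2 from edge(a,a), cites(a,i)
round 1: derive cover(a,j) via R2 from edge(a,g), cites(g,j)
round 1: derive cover(c,a) via R2 from edge(c,i), cites(i,a)
round 1: derive cover(c,j) via R2 from edge(c,g), cites(g,j)
round 1: derive cover(d,j) via R2 from edge(d,f), cites(f,j)
round 1: derive cover(f,b) via R2 from edge(f,c), cites(c,b)
round 1: derive cover(f,d) via R2 from edge(f,a), cites(a,d)
round 1: derive cover(f,g) via R2 from edge(f,j), cites(j,g)
round 1: derive cover(i,d) via R2 from edge(i,a), cites(a,d)
round 1: derive cover(i,i) via R2 from edge(i,a), cites(a,i)
round 1: derive cover(j,d) via R2 from edge(j,a), cites(a,d)
round 1: derive cover(j,i) via R2 from edge(j,a), cites(a,i)
round 2: derive cover(a,b) via R1 from cover(a,c), cites(c,b)
round 2: derive cover(c,d) via R1 from cover(c,a), cites(a,d)
round 2: derive cover(d,i) via R1 from cover(d,j), cites(j,i)
round 2: derive cover(i,c) via R1 from cover(i,d), cites(d,c)
round 2: derive cover(i,g) via R1 from cover(i,d), cites(d,g)
round 2: derive cover(j,c) via R1 from cover(j,d), cites(d,c)
round 2: derive cover(j,g) via R1 from cover(j,d), cites(d,g)
round 3: derive cover(c,c) via R1 from cover(c,d), cites(d,c)
round 3: derive cover(d,a) via R1 from cover(d,i), cites(i,a)
round 3: derive cover(i,b) via R1 from cover(i,c), cites(c,b)
round 3: derive cover(i,j) via R1 from cover(i,g), cites(g,j)
round 3: derive cover(j,b) via R1 from cover(j,c), cites(c,b)
round 3: derive cover(j,j) via R1 from cover(j,g), cites(g,j)
round 4: derive cover(c,b) via R1 from cover(c,c), cites(c,b)
round 4: derive cover(d,d) via R1 from cover(d,a), cites(a,d)
round 5: derive cover(d,c) via R1 from cover(d,d), cites(d,c)
round 6: derive cover(d,b) via R1 from cover(d,c), cites(c,b)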